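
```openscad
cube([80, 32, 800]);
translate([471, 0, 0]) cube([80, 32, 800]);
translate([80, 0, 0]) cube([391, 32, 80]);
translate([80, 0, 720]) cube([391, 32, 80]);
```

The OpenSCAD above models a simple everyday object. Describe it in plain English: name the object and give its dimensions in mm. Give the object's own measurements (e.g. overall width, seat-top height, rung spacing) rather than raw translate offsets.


A rectangular picture frame lying in the x–z plane (depth along y). The opening is 391 mm wide (x) by 640 mm tall (z), surrounded by a border 80 mm wide on all four sides. The frame is 32 mm deep and is made of two full-height vertical stiles with two horizontal rails fitted between them.


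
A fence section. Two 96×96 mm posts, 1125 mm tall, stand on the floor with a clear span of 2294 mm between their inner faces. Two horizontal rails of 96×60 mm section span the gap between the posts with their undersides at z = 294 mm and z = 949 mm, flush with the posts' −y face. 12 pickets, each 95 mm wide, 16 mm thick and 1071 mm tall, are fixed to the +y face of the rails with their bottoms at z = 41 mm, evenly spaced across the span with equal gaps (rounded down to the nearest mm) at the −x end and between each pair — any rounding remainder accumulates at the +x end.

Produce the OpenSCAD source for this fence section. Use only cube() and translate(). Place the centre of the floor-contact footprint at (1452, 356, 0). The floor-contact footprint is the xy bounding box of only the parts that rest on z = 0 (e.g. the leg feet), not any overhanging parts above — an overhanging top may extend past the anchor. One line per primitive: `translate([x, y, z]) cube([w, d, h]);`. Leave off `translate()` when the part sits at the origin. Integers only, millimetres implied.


translate([209, 308, 0]) cube([96, 96, 1125]);
translate([2599, 308, 0]) cube([96, 96, 1125]);
translate([305, 308, 294]) cube([2294, 96, 60]);
translate([305, 308, 949]) cube([2294, 96, 60]);
translate([393, 404, 41]) cube([95, 16, 1071]);
translate([576, 404, 41]) cube([95, 16, 1071]);
translate([759, 404, 41]) cube([95, 16, 1071]);
translate([942, 404, 41]) cube([95, 16, 1071]);
translate([1125, 404, 41]) cube([95, 16, 1071]);
translate([1308, 404, 41]) cube([95, 16, 1071]);
translate([1491, 404, 41]) cube([95, 16, 1071]);
translate([1674, 404, 41]) cube([95, 16, 1071]);
translate([1857, 404, 41]) cube([95, 16, 1071]);
translate([2040, 404, 41]) cube([95, 16, 1071]);
translate([2223, 404, 41]) cube([95, 16, 1071]);
translate([2406, 404, 41]) cube([95, 16, 1071]);


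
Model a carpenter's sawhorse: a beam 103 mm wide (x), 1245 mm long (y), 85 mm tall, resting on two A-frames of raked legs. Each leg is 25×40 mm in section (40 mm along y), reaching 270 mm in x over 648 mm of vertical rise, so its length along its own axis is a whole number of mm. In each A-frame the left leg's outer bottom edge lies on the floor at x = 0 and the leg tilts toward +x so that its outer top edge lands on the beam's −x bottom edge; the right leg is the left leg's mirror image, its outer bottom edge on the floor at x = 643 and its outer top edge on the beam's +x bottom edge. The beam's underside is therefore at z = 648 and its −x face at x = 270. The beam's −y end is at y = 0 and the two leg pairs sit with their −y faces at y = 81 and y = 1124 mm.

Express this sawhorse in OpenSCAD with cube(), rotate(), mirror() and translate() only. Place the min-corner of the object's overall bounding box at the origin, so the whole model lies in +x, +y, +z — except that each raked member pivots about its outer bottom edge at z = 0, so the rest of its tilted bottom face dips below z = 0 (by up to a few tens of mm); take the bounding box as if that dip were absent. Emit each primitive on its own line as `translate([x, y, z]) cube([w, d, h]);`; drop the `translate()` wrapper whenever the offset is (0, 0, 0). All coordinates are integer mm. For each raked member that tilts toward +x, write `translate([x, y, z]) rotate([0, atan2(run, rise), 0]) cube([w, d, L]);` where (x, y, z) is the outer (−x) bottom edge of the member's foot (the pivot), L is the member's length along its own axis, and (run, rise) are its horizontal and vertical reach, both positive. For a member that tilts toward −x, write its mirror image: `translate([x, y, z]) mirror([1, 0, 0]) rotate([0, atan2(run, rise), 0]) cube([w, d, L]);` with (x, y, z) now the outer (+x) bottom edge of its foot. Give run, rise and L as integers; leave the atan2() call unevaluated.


translate([270, 0, 648]) cube([103, 1245, 85]);
translate([0, 81, 0]) rotate([0, atan2(270, 648), 0]) cube([25, 40, 702]);
translate([643, 81, 0]) mirror([1, 0, 0]) rotate([0, atan2(270, 648), 0]) cube([25, 40, 702]);
translate([0, 1124, 0]) rotate([0, atan2(270, 648), 0]) cube([25, 40, 702]);
translate([643, 1124, 0]) mirror([1, 0, 0]) rotate([0, atan2(270, 648), 0]) cube([25, 40, 702]);


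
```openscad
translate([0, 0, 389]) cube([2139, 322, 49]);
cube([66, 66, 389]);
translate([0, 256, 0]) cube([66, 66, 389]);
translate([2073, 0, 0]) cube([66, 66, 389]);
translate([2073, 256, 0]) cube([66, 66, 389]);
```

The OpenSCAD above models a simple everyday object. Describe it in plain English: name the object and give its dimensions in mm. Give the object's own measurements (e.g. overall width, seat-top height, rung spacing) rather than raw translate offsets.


A bench: a 2139×322 mm seat slab, 49 mm thick, top at z = 438 mm, on four 66×66 mm square legs flush with the seat corners and standing on z = 0.


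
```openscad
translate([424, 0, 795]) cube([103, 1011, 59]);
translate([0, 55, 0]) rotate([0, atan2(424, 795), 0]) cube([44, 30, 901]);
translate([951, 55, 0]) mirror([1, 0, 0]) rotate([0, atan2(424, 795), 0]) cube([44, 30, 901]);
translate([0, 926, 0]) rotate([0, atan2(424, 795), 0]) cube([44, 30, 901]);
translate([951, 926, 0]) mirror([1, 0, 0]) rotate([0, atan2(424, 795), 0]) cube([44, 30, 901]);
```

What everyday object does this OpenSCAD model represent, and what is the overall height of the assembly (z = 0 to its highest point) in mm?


A sawhorse. The overall height is 854 mm.

A beam across two mirrored pairs of raked legs — a sawhorse. The beam's underside is at z = 795 (matching the legs' vertical rise in atan2(424, 795)) and the beam is 59 mm tall, so its top is at 795 + 59 = 854 mm. The raked legs top out at the beam's underside, so that is the highest point.


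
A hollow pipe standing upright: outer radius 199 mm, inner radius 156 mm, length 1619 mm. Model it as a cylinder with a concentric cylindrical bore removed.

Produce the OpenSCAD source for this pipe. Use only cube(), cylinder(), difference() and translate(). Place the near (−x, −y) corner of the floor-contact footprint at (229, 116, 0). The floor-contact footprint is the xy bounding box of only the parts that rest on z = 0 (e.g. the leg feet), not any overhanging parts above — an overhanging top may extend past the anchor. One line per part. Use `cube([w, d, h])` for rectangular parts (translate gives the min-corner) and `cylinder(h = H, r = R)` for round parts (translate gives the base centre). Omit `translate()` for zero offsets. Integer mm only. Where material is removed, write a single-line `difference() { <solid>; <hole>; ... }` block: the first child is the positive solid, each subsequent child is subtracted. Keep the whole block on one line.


difference() { translate([428, 315, 0]) cylinder(h = 1619, r = 199); translate([428, 315, 0]) cylinder(h = 1619, r = 156); }


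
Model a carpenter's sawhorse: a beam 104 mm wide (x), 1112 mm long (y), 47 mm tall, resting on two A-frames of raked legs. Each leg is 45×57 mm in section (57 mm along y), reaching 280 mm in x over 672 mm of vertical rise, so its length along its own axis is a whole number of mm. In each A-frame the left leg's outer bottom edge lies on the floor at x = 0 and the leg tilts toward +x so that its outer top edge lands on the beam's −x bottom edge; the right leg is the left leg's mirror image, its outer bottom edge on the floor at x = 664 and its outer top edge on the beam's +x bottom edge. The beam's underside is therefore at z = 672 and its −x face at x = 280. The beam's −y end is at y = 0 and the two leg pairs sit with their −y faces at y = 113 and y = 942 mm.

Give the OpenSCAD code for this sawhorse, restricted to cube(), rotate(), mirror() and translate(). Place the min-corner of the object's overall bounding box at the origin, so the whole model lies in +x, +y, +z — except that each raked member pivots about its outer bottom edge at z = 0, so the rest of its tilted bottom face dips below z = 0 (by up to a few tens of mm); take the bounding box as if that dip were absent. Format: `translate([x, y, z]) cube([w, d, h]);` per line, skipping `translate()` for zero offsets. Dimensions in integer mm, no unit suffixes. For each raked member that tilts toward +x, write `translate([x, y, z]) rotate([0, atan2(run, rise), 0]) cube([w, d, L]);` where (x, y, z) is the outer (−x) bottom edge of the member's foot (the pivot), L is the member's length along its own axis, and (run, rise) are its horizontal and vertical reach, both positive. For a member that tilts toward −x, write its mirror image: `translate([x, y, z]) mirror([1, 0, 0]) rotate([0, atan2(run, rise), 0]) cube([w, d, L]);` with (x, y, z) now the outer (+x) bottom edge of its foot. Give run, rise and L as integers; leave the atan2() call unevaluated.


// leg length = √(280² + 672²) = 728
// right-leg outer foot x = 2·280 + 104 = 664
// beam min-corner = (280, 0, 672)
translate([280, 0, 672]) cube([104, 1112, 47]);
translate([0, 113, 0]) rotate([0, atan2(280, 672), 0]) cube([45, 57, 728]);
translate([664, 113, 0]) mirror([1, 0, 0]) rotate([0, atan2(280, 672), 0]) cube([45, 57, 728]);
translate([0, 942, 0]) rotate([0, atan2(280, 672), 0]) cube([45, 57, 728]);
translate([664, 942, 0]) mirror([1, 0, 0]) rotate([0, atan2(280, 672), 0]) cube([45, 57, 728]);


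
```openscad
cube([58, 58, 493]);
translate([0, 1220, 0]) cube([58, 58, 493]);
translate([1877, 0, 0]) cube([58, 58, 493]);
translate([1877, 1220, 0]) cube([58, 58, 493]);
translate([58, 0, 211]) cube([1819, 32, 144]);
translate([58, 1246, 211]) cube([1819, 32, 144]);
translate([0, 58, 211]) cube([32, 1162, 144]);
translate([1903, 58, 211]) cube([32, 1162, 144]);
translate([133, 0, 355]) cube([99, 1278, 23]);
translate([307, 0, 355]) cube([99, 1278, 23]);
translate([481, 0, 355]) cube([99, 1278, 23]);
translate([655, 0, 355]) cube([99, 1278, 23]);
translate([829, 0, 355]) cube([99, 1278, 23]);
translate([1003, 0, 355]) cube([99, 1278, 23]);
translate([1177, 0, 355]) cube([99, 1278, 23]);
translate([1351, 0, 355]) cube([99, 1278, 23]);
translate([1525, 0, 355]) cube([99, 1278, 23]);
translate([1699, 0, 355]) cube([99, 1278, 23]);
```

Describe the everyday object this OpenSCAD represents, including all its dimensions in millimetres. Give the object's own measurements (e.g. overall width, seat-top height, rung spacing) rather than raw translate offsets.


A bed frame 1935 mm long (x) by 1278 mm wide (y). Four 58×58 mm corner posts, 493 mm tall, at the corners of the footprint. Four rails of 32 mm thickness and 144 mm height run between adjacent posts with their undersides at z = 211 mm, their outer faces flush with the outside of the frame (the two x-running rails run between the posts' inner faces; the two y-running rails run between the posts' inner faces). 10 slats, each 99 mm wide (x) and 23 mm thick, lie across the top of the two x-running rails, running the full 1278 mm width of the frame in y; along x they sit between the end posts with a 75 mm gap after the −x posts and between neighbouring slats, leaving 79 mm before the +x posts.


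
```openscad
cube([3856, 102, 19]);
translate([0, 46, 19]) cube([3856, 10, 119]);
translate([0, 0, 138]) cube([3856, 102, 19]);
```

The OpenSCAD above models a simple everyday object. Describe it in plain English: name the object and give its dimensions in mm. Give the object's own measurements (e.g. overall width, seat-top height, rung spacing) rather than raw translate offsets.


An I-beam lying along x, 3856 mm long. Overall section height 157 mm. Two flanges 102 mm wide (y) and 19 mm thick, one on the floor and one at the top; a web 10 mm thick runs between them, centred on the flange width.


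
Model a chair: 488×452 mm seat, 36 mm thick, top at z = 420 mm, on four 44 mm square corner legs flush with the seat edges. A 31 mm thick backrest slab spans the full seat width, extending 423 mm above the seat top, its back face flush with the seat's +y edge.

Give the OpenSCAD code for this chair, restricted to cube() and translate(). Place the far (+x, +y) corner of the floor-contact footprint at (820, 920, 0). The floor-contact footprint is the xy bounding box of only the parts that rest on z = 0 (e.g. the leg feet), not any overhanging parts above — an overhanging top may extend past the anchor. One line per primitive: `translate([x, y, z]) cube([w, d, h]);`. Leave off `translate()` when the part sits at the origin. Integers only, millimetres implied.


translate([332, 468, 384]) cube([488, 452, 36]);
translate([332, 468, 0]) cube([44, 44, 384]);
translate([776, 468, 0]) cube([44, 44, 384]);
translate([332, 876, 0]) cube([44, 44, 384]);
translate([776, 876, 0]) cube([44, 44, 384]);
translate([332, 889, 420]) cube([488, 31, 423]);


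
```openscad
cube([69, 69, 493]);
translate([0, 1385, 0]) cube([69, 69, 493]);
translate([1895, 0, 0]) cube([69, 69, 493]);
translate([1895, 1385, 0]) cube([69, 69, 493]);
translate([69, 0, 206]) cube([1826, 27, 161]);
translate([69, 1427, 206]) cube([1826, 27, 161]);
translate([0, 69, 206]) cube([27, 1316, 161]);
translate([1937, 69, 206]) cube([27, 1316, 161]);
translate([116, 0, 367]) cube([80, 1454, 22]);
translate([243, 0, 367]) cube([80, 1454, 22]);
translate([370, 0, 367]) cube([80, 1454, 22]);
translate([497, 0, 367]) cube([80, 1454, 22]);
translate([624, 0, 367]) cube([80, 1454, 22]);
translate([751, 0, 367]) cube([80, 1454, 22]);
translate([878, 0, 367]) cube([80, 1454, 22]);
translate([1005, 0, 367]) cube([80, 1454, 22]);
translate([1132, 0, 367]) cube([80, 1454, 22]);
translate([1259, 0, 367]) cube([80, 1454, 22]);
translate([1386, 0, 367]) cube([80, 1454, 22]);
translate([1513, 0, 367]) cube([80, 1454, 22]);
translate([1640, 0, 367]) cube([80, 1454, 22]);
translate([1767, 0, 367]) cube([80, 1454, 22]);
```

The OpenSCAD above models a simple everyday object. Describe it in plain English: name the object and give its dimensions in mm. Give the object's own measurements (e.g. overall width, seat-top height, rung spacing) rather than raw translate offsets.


A bed frame 1964 mm long (x) by 1454 mm wide (y). Four 69×69 mm corner posts, 493 mm tall, at the corners of the footprint. Four rails of 27 mm thickness and 161 mm height run between adjacent posts with their undersides at z = 206 mm, their outer faces flush with the outside of the frame (the two x-running rails run between the posts' inner faces; the two y-running rails run between the posts' inner faces). 14 slats, each 80 mm wide (x) and 22 mm thick, lie across the top of the two x-running rails, running the full 1454 mm width of the frame in y; along x they sit between the end posts with a 47 mm gap after the −x posts and between neighbouring slats, leaving 48 mm before the +x posts.


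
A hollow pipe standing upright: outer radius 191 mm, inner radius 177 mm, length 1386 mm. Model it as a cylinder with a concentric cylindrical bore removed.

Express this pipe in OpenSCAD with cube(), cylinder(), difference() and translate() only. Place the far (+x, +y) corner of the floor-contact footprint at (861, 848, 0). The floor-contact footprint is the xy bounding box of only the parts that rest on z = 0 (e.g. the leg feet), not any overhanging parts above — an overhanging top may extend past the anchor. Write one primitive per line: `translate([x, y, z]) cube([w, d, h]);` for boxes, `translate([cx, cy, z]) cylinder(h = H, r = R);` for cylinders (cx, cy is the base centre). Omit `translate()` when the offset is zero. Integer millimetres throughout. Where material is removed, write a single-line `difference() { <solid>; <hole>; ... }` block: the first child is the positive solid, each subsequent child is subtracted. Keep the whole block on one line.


difference() { translate([670, 657, 0]) cylinder(h = 1386, r = 191); translate([670, 657, 0]) cylinder(h = 1386, r = 177); }


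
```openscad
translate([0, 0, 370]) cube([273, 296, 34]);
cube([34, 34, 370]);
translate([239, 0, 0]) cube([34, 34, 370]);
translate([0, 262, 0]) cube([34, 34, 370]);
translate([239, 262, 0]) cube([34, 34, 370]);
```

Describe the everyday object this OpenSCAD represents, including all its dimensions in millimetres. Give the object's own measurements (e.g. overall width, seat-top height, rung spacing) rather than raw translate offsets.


A four-legged stool. The seat is a 273×296×34 mm slab whose top surface is at z = 404 mm; four square legs, each 34×34 mm in cross-section, run from the floor (z = 0) to the underside of the seat, each flush with a corner of the seat.


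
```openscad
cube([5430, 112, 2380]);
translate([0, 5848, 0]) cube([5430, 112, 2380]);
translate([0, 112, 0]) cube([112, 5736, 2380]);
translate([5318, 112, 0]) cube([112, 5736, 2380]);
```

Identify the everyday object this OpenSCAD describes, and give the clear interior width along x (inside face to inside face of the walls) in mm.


A house (or room) frame. The interior width is 5206 mm.

Four 2380 mm walls enclosing a rectangle with no floor or roof — a room or house frame. Outside width is 5430 mm and wall thickness is 112 mm, so the interior width is 5430 − 2 × 112 = 5206 mm.


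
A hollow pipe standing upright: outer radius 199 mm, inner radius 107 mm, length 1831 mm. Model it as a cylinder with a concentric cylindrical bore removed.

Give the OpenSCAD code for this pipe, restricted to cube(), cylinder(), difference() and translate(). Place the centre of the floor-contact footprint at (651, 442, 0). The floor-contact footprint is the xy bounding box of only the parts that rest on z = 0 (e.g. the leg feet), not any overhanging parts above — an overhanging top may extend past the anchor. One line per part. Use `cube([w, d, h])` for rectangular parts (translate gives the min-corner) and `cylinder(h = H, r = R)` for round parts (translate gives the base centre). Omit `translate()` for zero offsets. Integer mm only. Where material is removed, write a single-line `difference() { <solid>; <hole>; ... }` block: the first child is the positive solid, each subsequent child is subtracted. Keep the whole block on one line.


difference() { translate([651, 442, 0]) cylinder(h = 1831, r = 199); translate([651, 442, 0]) cylinder(h = 1831, r = 107); }


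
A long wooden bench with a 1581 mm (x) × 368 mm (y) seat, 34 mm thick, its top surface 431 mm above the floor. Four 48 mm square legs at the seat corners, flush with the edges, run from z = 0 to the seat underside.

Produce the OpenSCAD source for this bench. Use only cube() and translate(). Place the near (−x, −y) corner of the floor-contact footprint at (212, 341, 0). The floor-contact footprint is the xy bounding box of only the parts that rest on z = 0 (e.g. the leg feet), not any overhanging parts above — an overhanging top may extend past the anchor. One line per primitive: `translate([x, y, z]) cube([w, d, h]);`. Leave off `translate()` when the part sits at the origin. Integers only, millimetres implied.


// leg_h = 431 − 34 = 397
translate([212, 341, 397]) cube([1581, 368, 34]);
translate([212, 341, 0]) cube([48, 48, 397]);
translate([212, 661, 0]) cube([48, 48, 397]);
translate([1745, 341, 0]) cube([48, 48, 397]);
translate([1745, 661, 0]) cube([48, 48, 397]);


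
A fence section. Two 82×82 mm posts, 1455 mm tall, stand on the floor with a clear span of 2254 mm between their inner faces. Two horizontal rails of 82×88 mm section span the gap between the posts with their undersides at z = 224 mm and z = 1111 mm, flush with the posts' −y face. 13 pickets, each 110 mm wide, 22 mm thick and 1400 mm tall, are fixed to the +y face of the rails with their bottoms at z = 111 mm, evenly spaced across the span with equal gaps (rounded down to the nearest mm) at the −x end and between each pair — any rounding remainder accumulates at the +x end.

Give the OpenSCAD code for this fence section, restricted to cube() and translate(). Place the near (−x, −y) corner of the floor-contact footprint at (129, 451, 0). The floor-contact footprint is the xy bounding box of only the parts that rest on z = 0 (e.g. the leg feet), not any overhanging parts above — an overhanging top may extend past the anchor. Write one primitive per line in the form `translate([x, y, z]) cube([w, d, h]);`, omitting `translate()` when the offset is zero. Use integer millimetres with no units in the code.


translate([129, 451, 0]) cube([82, 82, 1455]);
translate([2465, 451, 0]) cube([82, 82, 1455]);
translate([211, 451, 224]) cube([2254, 82, 88]);
translate([211, 451, 1111]) cube([2254, 82, 88]);
translate([269, 533, 111]) cube([110, 22, 1400]);
translate([437, 533, 111]) cube([110, 22, 1400]);
translate([605, 533, 111]) cube([110, 22, 1400]);
translate([773, 533, 111]) cube([110, 22, 1400]);
translate([941, 533, 111]) cube([110, 22, 1400]);
translate([1109, 533, 111]) cube([110, 22, 1400]);
translate([1277, 533, 111]) cube([110, 22, 1400]);
translate([1445, 533, 111]) cube([110, 22, 1400]);
translate([1613, 533, 111]) cube([110, 22, 1400]);
translate([1781, 533, 111]) cube([110, 22, 1400]);
translate([1949, 533, 111]) cube([110, 22, 1400]);
translate([2117, 533, 111]) cube([110, 22, 1400]);
translate([2285, 533, 111]) cube([110, 22, 1400]);


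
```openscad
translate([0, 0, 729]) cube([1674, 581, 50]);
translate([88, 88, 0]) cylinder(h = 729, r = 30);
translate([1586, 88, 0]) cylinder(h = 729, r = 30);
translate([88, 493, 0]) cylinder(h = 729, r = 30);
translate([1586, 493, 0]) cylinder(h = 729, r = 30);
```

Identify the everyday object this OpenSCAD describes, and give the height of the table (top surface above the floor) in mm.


A table. The table height is 779 mm.

A 1674×581×50 slab sits at z = 729 on four Ø60 mm round legs — a table. The top surface is at 729 + 50 = 779 mm.


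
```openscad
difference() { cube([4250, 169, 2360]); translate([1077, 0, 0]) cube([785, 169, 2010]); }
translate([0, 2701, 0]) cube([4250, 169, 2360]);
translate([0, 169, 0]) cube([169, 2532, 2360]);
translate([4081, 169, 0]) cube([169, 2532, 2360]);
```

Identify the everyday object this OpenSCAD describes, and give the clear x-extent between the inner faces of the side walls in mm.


A single room. The interior width is 3912 mm.

Four walls enclosing a rectangle with a door in the front wall — a room. Outside width 4250 minus two 169 mm walls gives 3912 mm.


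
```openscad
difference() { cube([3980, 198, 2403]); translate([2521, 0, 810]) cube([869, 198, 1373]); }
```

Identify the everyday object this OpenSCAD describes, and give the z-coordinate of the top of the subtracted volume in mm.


A wall with a window opening. The window head height is 2183 mm.

A wall with a rectangular opening subtracted — a window. Sill at z = 810, opening 1373 mm tall, so the head is at 810 + 1373 = 2183 mm.


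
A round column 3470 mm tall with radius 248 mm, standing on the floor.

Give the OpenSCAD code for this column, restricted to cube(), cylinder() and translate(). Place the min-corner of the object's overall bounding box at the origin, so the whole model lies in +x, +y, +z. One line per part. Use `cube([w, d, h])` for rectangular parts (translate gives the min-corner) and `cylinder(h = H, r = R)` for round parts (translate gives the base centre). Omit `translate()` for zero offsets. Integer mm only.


translate([248, 248, 0]) cylinder(h = 3470, r = 248);


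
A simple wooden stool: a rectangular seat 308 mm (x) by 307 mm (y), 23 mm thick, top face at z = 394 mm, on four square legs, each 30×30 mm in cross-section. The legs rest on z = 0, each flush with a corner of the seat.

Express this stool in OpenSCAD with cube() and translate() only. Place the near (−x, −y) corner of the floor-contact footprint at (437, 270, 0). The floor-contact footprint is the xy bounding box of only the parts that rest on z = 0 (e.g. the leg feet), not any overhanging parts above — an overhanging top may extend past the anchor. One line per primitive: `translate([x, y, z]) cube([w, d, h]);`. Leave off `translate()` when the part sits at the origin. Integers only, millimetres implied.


translate([437, 270, 371]) cube([308, 307, 23]);
translate([437, 270, 0]) cube([30, 30, 371]);
translate([715, 270, 0]) cube([30, 30, 371]);
translate([437, 547, 0]) cube([30, 30, 371]);
translate([715, 547, 0]) cube([30, 30, 371]);


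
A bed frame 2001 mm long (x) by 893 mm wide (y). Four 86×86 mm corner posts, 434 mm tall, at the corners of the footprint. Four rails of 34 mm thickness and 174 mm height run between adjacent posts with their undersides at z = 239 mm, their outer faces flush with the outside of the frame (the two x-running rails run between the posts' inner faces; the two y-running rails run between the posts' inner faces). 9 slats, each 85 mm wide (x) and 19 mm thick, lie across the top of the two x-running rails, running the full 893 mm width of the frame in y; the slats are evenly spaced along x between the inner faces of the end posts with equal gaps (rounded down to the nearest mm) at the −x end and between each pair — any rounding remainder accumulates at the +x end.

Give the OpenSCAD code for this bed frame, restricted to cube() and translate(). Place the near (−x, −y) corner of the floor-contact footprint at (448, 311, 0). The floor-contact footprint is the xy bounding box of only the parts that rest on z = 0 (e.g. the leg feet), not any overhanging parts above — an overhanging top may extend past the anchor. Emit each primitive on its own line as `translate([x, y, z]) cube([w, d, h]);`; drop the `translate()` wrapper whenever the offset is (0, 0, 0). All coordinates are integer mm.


translate([448, 311, 0]) cube([86, 86, 434]);
translate([448, 1118, 0]) cube([86, 86, 434]);
translate([2363, 311, 0]) cube([86, 86, 434]);
translate([2363, 1118, 0]) cube([86, 86, 434]);
translate([534, 311, 239]) cube([1829, 34, 174]);
translate([534, 1170, 239]) cube([1829, 34, 174]);
translate([448, 397, 239]) cube([34, 721, 174]);
translate([2415, 397, 239]) cube([34, 721, 174]);
translate([640, 311, 413]) cube([85, 893, 19]);
translate([831, 311, 413]) cube([85, 893, 19]);
translate([1022, 311, 413]) cube([85, 893, 19]);
translate([1213, 311, 413]) cube([85, 893, 19]);
translate([1404, 311, 413]) cube([85, 893, 19]);
translate([1595, 311, 413]) cube([85, 893, 19]);
translate([1786, 311, 413]) cube([85, 893, 19]);
translate([1977, 311, 413]) cube([85, 893, 19]);
translate([2168, 311, 413]) cube([85, 893, 19]);


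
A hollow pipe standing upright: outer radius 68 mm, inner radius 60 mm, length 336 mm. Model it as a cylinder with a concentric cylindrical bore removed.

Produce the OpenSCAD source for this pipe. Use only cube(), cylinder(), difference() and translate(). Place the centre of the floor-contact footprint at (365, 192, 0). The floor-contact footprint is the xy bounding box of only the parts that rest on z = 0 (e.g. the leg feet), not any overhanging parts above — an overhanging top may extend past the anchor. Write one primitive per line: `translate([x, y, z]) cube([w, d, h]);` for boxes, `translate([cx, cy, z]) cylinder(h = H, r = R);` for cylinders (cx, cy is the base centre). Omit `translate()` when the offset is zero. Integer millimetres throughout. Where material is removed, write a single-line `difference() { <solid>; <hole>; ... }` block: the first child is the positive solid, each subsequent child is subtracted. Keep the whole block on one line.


difference() { translate([365, 192, 0]) cylinder(h = 336, r = 68); translate([365, 192, 0]) cylinder(h = 336, r = 60); }


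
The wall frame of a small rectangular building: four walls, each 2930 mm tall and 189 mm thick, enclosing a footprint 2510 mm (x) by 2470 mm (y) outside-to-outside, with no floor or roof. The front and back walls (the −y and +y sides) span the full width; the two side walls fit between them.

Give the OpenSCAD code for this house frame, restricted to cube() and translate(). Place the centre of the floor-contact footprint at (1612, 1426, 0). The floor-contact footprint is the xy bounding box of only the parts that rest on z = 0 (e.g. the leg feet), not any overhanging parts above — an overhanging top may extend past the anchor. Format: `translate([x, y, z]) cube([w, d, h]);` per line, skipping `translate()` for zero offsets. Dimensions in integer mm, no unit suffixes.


translate([357, 191, 0]) cube([2510, 189, 2930]);
translate([357, 2472, 0]) cube([2510, 189, 2930]);
translate([357, 380, 0]) cube([189, 2092, 2930]);
translate([2678, 380, 0]) cube([189, 2092, 2930]);


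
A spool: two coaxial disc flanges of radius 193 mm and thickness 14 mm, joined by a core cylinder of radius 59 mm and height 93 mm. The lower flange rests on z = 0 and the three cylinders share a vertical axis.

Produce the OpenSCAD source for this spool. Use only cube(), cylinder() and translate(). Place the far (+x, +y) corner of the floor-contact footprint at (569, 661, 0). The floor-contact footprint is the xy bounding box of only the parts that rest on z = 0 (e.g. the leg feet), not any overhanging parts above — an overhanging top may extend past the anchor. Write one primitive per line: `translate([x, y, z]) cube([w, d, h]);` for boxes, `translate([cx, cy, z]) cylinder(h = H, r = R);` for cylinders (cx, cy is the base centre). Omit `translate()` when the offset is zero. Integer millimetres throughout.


translate([376, 468, 0]) cylinder(h = 14, r = 193);
translate([376, 468, 14]) cylinder(h = 93, r = 59);
translate([376, 468, 107]) cylinder(h = 14, r = 193);


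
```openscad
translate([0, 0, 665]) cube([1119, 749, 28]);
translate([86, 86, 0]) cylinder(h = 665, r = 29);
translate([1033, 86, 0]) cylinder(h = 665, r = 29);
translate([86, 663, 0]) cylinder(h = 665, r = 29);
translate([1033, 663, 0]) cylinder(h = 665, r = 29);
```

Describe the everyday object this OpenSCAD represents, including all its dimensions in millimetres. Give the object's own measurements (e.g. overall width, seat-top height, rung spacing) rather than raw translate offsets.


A table: top 1119 mm (x) × 749 mm (y), 28 mm thick, upper face at z = 693 mm, on four round legs of 58 mm diameter, each leg's bounding box inset 57 mm from the nearest pair of top edges from z = 0 to the bottom of the top.


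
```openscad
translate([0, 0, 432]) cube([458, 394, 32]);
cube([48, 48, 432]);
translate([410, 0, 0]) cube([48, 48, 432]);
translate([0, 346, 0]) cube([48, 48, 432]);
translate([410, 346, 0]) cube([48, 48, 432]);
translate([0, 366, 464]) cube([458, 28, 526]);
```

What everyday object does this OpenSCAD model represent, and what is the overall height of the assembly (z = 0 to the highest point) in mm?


A chair. The overall height is 990 mm.

A slab on four corner posts with a tall panel at the back — a chair. The seat slab sits at z = 432 with thickness 32, and the 526 mm backrest starts at the seat top, so the overall height is 432 + 32 + 526 = 990 mm.


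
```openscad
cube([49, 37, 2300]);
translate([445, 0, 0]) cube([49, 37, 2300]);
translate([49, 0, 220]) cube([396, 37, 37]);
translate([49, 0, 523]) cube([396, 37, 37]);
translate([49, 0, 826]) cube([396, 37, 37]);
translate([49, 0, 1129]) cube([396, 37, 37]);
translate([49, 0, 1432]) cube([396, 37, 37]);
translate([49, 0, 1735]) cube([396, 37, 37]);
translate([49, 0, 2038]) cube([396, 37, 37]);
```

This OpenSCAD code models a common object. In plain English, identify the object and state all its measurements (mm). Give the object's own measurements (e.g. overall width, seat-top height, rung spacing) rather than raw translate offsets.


A straight ladder. Two 49×37 mm vertical rails, 2300 mm tall, stand 494 mm apart (outside-to-outside) with their front faces coplanar on the −y side. 7 rungs, each 37 mm deep and 37 mm tall, span between the inner faces of the rails, front faces flush with the rails. The lowest rung's underside is at z = 220 mm and rungs are spaced 303 mm apart (underside to underside).


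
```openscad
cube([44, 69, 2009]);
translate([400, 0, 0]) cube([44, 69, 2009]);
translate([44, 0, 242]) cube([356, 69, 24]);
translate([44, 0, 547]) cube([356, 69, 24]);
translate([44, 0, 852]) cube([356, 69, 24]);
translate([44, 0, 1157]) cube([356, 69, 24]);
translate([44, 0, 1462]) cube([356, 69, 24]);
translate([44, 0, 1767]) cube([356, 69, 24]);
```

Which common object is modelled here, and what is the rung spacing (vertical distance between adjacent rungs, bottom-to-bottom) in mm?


A ladder. The rung spacing is 305 mm.

Two tall 44×69 posts with 6 short bars between them — a ladder. Adjacent rungs sit at z = 242 and z = 547, so the spacing is 547 − 242 = 305 mm.


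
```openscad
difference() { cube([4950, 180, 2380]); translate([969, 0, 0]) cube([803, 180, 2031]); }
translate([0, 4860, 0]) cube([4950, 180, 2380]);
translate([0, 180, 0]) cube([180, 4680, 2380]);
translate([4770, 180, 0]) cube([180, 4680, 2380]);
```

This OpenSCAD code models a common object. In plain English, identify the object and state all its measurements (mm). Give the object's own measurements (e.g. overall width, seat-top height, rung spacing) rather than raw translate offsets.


A single room: four walls, each 2380 mm tall and 180 mm thick, enclosing an outside footprint 4950×5040 mm (x × y), no floor or roof. The front and back walls (−y and +y sides) run the full x-width; the side walls fit between their inner faces. A door opening 803 mm wide and 2031 mm tall is cut through the front wall from the floor up, its −x edge 969 mm from the wall's −x end.


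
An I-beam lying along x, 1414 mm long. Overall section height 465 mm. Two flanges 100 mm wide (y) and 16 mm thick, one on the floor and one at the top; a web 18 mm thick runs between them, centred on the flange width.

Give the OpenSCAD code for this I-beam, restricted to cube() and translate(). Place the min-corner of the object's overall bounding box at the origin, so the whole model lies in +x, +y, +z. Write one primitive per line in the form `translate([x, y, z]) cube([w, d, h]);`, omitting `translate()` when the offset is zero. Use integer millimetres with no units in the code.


cube([1414, 100, 16]);
translate([0, 41, 16]) cube([1414, 18, 433]);
translate([0, 0, 449]) cube([1414, 100, 16]);


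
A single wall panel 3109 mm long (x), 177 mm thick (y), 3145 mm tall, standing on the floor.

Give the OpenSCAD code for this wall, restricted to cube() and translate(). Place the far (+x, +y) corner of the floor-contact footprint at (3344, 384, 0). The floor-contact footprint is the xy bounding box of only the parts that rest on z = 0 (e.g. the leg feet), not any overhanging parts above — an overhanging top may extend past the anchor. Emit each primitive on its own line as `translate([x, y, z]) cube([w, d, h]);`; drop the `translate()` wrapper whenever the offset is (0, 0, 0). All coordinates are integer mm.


translate([235, 207, 0]) cube([3109, 177, 3145]);


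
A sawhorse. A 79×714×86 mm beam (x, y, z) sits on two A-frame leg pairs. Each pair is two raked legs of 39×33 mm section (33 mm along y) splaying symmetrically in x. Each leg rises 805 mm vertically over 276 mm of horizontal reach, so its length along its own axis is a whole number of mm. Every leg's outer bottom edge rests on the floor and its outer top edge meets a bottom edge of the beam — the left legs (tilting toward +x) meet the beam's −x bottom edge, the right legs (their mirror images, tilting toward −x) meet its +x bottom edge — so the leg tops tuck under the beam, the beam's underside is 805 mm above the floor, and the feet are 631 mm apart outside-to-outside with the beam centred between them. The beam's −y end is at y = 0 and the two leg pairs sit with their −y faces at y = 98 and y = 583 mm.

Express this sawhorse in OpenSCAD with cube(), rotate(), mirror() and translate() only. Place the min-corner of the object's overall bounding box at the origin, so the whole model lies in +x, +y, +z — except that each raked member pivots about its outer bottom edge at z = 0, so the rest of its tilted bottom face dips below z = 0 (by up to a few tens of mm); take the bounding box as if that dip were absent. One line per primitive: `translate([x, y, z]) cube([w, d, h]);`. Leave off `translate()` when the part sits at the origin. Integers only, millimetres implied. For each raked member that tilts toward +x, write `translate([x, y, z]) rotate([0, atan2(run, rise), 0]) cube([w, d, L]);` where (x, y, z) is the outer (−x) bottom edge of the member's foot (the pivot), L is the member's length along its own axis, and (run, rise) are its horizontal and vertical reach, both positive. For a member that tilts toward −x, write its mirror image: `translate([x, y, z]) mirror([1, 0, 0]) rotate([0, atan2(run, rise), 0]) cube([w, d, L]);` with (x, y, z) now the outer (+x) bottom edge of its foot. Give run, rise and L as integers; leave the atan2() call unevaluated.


translate([276, 0, 805]) cube([79, 714, 86]);
translate([0, 98, 0]) rotate([0, atan2(276, 805), 0]) cube([39, 33, 851]);
translate([631, 98, 0]) mirror([1, 0, 0]) rotate([0, atan2(276, 805), 0]) cube([39, 33, 851]);
translate([0, 583, 0]) rotate([0, atan2(276, 805), 0]) cube([39, 33, 851]);
translate([631, 583, 0]) mirror([1, 0, 0]) rotate([0, atan2(276, 805), 0]) cube([39, 33, 851]);


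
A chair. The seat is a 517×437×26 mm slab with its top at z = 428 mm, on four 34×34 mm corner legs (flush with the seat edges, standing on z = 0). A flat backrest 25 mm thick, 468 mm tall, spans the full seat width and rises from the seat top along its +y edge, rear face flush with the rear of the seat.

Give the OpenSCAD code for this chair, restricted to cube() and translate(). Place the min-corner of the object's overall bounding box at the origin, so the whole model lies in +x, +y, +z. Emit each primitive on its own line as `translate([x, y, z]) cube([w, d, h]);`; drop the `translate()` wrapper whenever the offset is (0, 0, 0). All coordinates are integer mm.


translate([0, 0, 402]) cube([517, 437, 26]);
cube([34, 34, 402]);
translate([483, 0, 0]) cube([34, 34, 402]);
translate([0, 403, 0]) cube([34, 34, 402]);
translate([483, 403, 0]) cube([34, 34, 402]);
translate([0, 412, 428]) cube([517, 25, 468]);


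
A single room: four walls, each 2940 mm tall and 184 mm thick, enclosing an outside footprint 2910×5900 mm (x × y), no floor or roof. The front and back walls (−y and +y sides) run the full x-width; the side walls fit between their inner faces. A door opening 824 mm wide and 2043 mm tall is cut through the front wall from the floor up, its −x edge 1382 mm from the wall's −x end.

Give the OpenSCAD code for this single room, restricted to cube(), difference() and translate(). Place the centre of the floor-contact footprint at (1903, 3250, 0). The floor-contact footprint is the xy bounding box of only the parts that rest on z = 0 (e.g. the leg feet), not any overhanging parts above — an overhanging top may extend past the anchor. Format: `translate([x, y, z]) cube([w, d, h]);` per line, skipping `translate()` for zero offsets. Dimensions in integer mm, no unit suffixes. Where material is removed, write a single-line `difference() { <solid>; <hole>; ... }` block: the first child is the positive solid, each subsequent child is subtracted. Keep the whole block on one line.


difference() { translate([448, 300, 0]) cube([2910, 184, 2940]); translate([1830, 300, 0]) cube([824, 184, 2043]); }
translate([448, 6016, 0]) cube([2910, 184, 2940]);
translate([448, 484, 0]) cube([184, 5532, 2940]);
translate([3174, 484, 0]) cube([184, 5532, 2940]);


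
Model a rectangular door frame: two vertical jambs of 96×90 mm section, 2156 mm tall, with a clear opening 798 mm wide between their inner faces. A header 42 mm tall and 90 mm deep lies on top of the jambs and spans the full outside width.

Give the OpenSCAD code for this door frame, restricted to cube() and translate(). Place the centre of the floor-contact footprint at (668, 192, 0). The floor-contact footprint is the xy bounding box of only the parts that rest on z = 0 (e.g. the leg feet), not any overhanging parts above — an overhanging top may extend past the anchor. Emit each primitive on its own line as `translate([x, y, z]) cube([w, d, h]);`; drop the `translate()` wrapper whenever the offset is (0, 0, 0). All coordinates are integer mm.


translate([173, 147, 0]) cube([96, 90, 2156]);
translate([1067, 147, 0]) cube([96, 90, 2156]);
translate([173, 147, 2156]) cube([990, 90, 42]);
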